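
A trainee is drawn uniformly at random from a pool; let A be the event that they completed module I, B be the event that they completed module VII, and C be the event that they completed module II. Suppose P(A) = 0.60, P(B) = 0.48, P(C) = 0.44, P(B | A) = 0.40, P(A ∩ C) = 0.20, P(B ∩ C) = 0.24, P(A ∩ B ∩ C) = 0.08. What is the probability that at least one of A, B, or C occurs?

P(A ∩ B) = P(A)·P(B|A) = 0.60 × 0.40 = 0.24
By inclusion–exclusion:
P(A ∪ B ∪ C) = 0.60 + 0.48 + 0.44 − 0.24 − 0.20 − 0.24 + 0.08 = 0.92

0.92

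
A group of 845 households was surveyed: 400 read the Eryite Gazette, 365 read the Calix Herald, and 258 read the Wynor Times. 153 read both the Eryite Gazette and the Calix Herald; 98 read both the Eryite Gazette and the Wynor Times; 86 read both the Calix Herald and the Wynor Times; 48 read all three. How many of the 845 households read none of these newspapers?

|union| = 400 + 365 + 258 − 153 − 98 − 86 + 48 = 734
None: 845 − 734 = 111

111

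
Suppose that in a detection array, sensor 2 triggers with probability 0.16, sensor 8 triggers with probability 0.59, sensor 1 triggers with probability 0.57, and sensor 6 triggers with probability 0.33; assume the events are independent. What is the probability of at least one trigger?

0.90077836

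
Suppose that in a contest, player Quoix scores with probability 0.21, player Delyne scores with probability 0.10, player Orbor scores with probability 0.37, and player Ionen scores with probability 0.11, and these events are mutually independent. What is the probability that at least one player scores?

Since the events are independent, P(none) is the product of the individual non-occurrence probabilities.
P(none) = (1 − 0.21) × (1 − 0.10) × (1 − 0.37) × (1 − 0.11) = 0.79 × 0.90 × 0.63 × 0.89 = 0.3986577
P(at least one) = 1 − 0.3986577 = 0.6013423

0.6013423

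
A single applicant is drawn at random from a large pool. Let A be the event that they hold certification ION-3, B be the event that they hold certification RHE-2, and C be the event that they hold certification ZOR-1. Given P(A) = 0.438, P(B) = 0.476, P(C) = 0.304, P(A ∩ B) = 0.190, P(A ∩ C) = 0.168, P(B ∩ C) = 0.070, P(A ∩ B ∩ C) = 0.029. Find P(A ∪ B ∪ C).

0.819

P(A ∪ B ∪ C) = 0.438 + 0.476 + 0.304 − 0.190 − 0.168 − 0.070 + 0.029 = 0.819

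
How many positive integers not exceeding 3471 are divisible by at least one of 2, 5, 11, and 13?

Inclusion–exclusion gives
1735 + 694 + 315 + 267 − 347 − 157 − 133 − 63 − 53 − 24 + 31 + 26 + 12 + 4 − 2 = 2305

2305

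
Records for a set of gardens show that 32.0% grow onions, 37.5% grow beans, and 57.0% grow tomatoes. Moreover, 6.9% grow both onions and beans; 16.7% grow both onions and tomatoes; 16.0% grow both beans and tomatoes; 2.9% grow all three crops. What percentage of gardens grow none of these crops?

P(at least one) = 32.0 + 37.5 + 57.0 − 6.9 − 16.7 − 16.0 + 2.9 = 89.8%
P(none) = 100% − 89.8% = 10.2%

10.2%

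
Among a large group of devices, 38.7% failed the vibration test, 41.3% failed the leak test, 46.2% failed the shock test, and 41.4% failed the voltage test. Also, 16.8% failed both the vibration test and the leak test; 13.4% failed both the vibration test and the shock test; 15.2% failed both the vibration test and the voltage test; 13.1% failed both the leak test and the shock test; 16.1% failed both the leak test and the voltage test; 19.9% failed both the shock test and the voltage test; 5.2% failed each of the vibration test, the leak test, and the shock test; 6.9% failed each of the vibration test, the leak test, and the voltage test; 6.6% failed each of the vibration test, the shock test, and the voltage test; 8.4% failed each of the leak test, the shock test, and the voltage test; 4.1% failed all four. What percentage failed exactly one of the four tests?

P(exactly one) = 38.7 + 41.3 + 46.2 + 41.4 − 2·16.8 − 2·13.4 − 2·15.2 − 2·13.1 − 2·16.1 − 2·19.9 + 3·5.2 + 3·6.9 + 3·6.6 + 3·8.4 − 4·4.1 = 43.5%

43.5%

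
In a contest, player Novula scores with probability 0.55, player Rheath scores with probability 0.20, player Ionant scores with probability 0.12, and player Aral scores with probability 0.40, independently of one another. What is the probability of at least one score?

P(none) = (1 − 0.55) × (1 − 0.20) × (1 − 0.12) × (1 − 0.40) = 0.45 × 0.80 × 0.88 × 0.60 = 0.19008
P(at least one) = 1 − 0.19008 = 0.80992

0.80992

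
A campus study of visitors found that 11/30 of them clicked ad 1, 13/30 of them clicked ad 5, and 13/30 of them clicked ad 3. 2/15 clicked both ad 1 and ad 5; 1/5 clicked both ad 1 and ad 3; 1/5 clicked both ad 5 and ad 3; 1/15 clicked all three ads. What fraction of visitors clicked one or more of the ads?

P(≥1) = 11/30 + 13/30 + 13/30 − 2/15 − 1/5 − 1/5 + 1/15 = 23/30

23/30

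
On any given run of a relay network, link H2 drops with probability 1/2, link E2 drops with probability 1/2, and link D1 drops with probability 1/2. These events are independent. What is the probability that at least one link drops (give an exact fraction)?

P(none) = (1 − 1/2) × (1 − 1/2) × (1 − 1/2) = 1/2 × 1/2 × 1/2 = 1/8
P(at least one) = 1 − 1/8 = 7/8

7/8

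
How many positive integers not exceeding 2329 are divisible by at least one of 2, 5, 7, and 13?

1164 + 465 + 332 + 179 − 232 − 166 − 89 − 66 − 35 − 25 + 33 + 17 + 12 + 5 − 2 = 1592

1592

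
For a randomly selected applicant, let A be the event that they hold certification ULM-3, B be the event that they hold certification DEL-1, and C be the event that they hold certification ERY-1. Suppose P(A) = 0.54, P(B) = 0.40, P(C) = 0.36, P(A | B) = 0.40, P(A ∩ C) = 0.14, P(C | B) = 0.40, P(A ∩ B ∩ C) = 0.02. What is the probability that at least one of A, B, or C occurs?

0.86

P(A ∩ B) = P(B)·P(A|B) = 0.40 × 0.40 = 0.16
P(B ∩ C) = P(B)·P(C|B) = 0.40 × 0.40 = 0.16
By inclusion–exclusion:
P(A ∪ B ∪ C) = 0.54 + 0.40 + 0.36 − 0.16 − 0.14 − 0.16 + 0.02 = 0.86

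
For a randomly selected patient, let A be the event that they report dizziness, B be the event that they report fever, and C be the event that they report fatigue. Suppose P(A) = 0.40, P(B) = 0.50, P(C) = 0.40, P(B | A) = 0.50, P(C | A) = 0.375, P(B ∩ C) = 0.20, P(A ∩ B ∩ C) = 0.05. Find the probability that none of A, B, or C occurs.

P(A ∩ B) = P(A)·P(B|A) = 0.40 × 0.50 = 0.20
P(A ∩ C) = P(A)·P(C|A) = 0.40 × 0.375 = 0.15
P(A ∪ B ∪ C) = 0.40 + 0.50 + 0.40 − 0.20 − 0.15 − 0.20 + 0.05 = 0.80
P(none) = 1 − 0.80 = 0.20

0.20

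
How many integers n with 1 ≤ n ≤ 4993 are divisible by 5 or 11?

Using inclusion–exclusion:
998 + 453 − 90 = 1361

1361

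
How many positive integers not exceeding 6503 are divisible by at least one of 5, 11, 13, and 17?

By inclusion-exclusion,
floor(6503/5) + floor(6503/11) + floor(6503/13) + floor(6503/17) − floor(6503/55) − floor(6503/65) − floor(6503/85) − floor(6503/143) − floor(6503/187) − floor(6503/221) + floor(6503/715) + floor(6503/935) + floor(6503/1105) + floor(6503/2431) − floor(6503/12155) = 1300 + 591 + 500 + 382 − 118 − 100 − 76 − 45 − 34 − 29 + 9 + 6 + 5 + 2 − 0 = 2393

2393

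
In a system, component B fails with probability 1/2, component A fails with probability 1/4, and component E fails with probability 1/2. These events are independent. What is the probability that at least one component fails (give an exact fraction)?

P(none) = (1 − 1/2) × (1 − 1/4) × (1 − 1/2) = 1/2 × 3/4 × 1/2 = 3/16
P(at least one) = 1 − 3/16 = 13/16

13/16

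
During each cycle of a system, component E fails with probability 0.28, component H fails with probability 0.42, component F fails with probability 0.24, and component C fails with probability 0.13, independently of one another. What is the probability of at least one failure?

P(none) = (1 − 0.28) × (1 − 0.42) × (1 − 0.24) × (1 − 0.13) = 0.72 × 0.58 × 0.76 × 0.87 = 0.27611712
P(at least one) = 1 − 0.27611712 = 0.72388288

0.72388288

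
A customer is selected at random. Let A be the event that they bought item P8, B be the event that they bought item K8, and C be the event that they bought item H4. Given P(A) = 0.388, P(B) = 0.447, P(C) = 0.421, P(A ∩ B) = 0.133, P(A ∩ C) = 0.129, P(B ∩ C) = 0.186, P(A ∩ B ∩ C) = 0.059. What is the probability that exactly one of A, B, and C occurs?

P(exactly one) = 0.388 + 0.447 + 0.421 − 2·0.133 − 2·0.129 − 2·0.186 + 3·0.059 = 0.537

0.537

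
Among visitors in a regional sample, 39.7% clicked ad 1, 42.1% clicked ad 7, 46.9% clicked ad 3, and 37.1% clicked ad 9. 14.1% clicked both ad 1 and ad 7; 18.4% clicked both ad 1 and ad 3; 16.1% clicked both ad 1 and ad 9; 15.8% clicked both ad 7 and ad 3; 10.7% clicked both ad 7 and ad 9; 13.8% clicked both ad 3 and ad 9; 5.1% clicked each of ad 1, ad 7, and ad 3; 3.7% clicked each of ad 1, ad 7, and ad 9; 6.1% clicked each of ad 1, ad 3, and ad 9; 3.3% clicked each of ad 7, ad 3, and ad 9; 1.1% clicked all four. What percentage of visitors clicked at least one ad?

By inclusion-exclusion,
P(union) = 39.7 + 42.1 + 46.9 + 37.1 − 14.1 − 18.4 − 16.1 − 15.8 − 10.7 − 13.8 + 5.1 + 3.7 + 6.1 + 3.3 − 1.1 = 94.0%

94.0%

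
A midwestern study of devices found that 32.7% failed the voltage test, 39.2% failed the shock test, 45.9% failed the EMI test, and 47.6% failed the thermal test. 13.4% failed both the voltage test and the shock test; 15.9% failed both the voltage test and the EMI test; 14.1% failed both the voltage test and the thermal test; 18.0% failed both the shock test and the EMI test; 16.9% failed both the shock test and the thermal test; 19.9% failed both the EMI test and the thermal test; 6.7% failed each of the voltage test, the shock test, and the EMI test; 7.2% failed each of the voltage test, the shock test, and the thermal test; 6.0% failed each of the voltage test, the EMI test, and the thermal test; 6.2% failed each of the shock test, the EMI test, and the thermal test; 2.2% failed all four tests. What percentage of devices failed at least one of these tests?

91.1%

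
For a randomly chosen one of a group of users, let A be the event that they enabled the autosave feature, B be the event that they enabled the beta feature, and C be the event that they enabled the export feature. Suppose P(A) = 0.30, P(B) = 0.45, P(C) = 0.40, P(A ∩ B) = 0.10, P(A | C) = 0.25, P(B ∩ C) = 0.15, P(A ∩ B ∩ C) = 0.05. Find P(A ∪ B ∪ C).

P(A ∩ C) = P(C)·P(A|C) = 0.40 × 0.25 = 0.10
Using inclusion–exclusion:
P(A ∪ B ∪ C) = 0.30 + 0.45 + 0.40 − 0.10 − 0.10 − 0.15 + 0.05 = 0.85

0.85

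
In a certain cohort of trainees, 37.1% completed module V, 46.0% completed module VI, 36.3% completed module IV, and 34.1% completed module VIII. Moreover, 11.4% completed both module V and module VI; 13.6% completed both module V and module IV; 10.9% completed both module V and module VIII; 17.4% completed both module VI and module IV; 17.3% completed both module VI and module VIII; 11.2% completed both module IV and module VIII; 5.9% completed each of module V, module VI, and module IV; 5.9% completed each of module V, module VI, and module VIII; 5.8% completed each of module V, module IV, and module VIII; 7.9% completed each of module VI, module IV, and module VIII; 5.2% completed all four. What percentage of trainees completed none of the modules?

By inclusion–exclusion:
P(union) = 37.1 + 46.0 + 36.3 + 34.1 − 11.4 − 13.6 − 10.9 − 17.4 − 17.3 − 11.2 + 5.9 + 5.9 + 5.8 + 7.9 − 5.2 = 92.0%
P(none) = 100% − 92.0% = 8.0%

8.0%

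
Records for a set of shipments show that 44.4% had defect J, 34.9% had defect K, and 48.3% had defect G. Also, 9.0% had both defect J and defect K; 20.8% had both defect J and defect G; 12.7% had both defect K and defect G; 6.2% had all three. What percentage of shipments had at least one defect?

P(union) = 44.4 + 34.9 + 48.3 − 9.0 − 20.8 − 12.7 + 6.2 = 91.3%

91.3%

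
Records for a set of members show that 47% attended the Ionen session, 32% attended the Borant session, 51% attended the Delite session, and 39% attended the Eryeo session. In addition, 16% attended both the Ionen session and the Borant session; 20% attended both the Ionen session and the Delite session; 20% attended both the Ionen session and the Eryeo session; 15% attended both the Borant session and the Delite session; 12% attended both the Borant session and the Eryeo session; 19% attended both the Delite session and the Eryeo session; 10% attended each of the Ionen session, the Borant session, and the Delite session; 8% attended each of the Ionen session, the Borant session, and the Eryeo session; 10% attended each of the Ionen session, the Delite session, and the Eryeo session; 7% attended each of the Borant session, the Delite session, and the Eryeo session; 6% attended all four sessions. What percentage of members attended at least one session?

96%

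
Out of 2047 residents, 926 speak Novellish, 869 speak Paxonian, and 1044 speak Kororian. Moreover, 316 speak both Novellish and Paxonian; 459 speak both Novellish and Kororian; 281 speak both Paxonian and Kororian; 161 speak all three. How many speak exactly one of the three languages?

1210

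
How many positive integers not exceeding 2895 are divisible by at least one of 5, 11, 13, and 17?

By inclusion-exclusion,
579 + 263 + 222 + 170 − 52 − 44 − 34 − 20 − 15 − 13 + 4 + 3 + 2 + 1 − 0 = 1066

1066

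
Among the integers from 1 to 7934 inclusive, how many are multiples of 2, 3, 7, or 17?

Apply inclusion-exclusion:
floor(7934/2) + floor(7934/3) + floor(7934/7) + floor(7934/17) − floor(7934/6) − floor(7934/14) − floor(7934/34) − floor(7934/21) − floor(7934/51) − floor(7934/119) + floor(7934/42) + floor(7934/102) + floor(7934/238) + floor(7934/357) − floor(7934/714) = 3967 + 2644 + 1133 + 466 − 1322 − 566 − 233 − 377 − 155 − 66 + 188 + 77 + 33 + 22 − 11 = 5800

5800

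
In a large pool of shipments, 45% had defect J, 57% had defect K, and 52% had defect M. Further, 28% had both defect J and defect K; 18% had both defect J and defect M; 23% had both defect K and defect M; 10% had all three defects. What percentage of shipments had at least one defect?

95%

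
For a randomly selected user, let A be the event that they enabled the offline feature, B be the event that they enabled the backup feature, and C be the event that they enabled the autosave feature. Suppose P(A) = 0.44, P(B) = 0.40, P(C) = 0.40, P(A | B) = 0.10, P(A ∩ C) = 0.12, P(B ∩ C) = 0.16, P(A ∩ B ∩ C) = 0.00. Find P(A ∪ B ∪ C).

0.92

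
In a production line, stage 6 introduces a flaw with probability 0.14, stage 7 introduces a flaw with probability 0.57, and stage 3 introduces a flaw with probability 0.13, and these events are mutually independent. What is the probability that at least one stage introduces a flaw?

P(none) = (1 − 0.14) × (1 − 0.57) × (1 − 0.13) = 0.86 × 0.43 × 0.87 = 0.321726
P(at least one) = 1 − 0.321726 = 0.678274

0.678274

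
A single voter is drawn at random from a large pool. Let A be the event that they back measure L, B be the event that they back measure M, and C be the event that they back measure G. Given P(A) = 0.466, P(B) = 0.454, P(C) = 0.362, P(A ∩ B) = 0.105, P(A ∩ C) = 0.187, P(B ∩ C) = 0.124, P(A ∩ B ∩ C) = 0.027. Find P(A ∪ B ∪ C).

0.893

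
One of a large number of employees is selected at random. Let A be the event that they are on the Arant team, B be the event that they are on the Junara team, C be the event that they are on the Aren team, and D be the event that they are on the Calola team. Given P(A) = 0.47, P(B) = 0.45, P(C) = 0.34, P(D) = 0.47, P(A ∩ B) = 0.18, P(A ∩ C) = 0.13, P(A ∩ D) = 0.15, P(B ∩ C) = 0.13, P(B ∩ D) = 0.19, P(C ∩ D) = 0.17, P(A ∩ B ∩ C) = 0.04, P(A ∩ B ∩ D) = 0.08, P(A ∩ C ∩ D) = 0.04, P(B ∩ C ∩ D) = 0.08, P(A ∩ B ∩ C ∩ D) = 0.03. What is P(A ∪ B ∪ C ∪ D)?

0.99

Apply inclusion-exclusion:
P(A ∪ B ∪ C ∪ D) = 0.47 + 0.45 + 0.34 + 0.47 − 0.18 − 0.13 − 0.15 − 0.13 − 0.19 − 0.17 + 0.04 + 0.08 + 0.04 + 0.08 − 0.03 = 0.99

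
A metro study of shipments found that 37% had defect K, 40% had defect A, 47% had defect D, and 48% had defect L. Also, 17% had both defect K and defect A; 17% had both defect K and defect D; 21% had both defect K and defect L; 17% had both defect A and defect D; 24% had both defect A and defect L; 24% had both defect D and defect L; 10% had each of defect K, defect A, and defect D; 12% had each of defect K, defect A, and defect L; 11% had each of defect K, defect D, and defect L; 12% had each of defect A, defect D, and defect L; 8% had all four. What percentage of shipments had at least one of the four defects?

By inclusion–exclusion:
P(union) = 37 + 40 + 47 + 48 − 17 − 17 − 21 − 17 − 24 − 24 + 10 + 12 + 11 + 12 − 8 = 89%

89%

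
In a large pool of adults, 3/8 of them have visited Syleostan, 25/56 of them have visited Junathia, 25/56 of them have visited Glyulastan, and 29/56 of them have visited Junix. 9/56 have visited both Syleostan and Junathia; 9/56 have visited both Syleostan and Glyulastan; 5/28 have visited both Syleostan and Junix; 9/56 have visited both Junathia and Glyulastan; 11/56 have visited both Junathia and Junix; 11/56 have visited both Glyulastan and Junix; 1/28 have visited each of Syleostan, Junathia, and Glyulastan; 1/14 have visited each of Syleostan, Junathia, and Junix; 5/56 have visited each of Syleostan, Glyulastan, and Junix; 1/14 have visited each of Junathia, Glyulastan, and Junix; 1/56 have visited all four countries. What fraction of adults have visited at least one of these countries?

55/56

Using inclusion–exclusion:
P(at least one) = 3/8 + 25/56 + 25/56 + 29/56 − 9/56 − 9/56 − 5/28 − 9/56 − 11/56 − 11/56 + 1/28 + 1/14 + 5/56 + 1/14 − 1/56 = 55/56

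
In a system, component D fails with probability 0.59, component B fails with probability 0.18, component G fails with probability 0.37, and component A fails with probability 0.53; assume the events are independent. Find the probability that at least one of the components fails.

P(none) = (1 − 0.59) × (1 − 0.18) × (1 − 0.37) × (1 − 0.53) = 0.41 × 0.82 × 0.63 × 0.47 = 0.09954882
P(at least one) = 1 − 0.09954882 = 0.90045118

0.90045118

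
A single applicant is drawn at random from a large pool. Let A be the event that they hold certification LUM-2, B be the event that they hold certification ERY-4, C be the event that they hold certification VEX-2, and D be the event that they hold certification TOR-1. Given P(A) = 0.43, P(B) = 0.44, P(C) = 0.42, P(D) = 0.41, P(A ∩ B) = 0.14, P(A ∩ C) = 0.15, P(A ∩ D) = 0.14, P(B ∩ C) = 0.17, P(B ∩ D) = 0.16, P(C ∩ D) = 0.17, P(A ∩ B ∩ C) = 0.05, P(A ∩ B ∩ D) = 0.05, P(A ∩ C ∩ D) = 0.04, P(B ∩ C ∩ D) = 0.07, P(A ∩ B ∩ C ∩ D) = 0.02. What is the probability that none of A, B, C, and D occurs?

Apply inclusion-exclusion:
P(A ∪ B ∪ C ∪ D) = 0.43 + 0.44 + 0.42 + 0.41 − 0.14 − 0.15 − 0.14 − 0.17 − 0.16 − 0.17 + 0.05 + 0.05 + 0.04 + 0.07 − 0.02 = 0.96
P(none) = 1 − 0.96 = 0.04

0.04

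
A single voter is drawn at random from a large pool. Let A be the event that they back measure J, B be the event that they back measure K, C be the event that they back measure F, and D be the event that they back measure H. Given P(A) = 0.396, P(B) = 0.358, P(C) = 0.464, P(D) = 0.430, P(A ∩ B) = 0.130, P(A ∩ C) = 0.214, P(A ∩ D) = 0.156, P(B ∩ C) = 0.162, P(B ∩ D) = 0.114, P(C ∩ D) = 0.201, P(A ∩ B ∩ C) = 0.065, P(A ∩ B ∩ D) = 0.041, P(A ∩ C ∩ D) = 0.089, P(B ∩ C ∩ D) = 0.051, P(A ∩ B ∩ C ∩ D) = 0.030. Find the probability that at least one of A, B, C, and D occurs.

0.887

Inclusion–exclusion gives
P(A ∪ B ∪ C ∪ D) = 0.396 + 0.358 + 0.464 + 0.430 − 0.130 − 0.214 − 0.156 − 0.162 − 0.114 − 0.201 + 0.065 + 0.041 + 0.089 + 0.051 − 0.030 = 0.887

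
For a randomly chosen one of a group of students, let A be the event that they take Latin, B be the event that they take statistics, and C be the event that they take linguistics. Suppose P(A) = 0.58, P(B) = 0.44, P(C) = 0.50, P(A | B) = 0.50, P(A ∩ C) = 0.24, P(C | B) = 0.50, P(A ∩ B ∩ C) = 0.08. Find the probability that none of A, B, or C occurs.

P(A ∩ B) = P(B)·P(A|B) = 0.44 × 0.50 = 0.22
P(B ∩ C) = P(B)·P(C|B) = 0.44 × 0.50 = 0.22
P(A ∪ B ∪ C) = 0.58 + 0.44 + 0.50 − 0.22 − 0.24 − 0.22 + 0.08 = 0.92
P(none) = 1 − 0.92 = 0.08

0.08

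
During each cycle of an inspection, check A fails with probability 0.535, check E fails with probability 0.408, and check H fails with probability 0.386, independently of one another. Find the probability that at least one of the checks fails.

Since the events are independent, P(none) is the product of the individual non-occurrence probabilities.
P(none) = (1 − 0.535) × (1 − 0.408) × (1 − 0.386) = 0.465 × 0.592 × 0.614 = 0.16902192
P(at least one) = 1 − 0.16902192 = 0.83097808

0.83097808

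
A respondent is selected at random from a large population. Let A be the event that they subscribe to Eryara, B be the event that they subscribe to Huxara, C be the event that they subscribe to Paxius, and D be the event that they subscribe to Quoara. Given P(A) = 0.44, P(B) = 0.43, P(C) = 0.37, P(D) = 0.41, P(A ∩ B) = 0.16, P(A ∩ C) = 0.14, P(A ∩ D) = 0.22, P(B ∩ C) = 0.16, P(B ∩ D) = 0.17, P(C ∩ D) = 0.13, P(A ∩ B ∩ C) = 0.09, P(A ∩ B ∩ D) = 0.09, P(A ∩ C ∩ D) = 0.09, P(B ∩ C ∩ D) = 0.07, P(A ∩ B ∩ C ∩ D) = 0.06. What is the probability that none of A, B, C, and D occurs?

0.05

P(A ∪ B ∪ C ∪ D) = 0.44 + 0.43 + 0.37 + 0.41 − 0.16 − 0.14 − 0.22 − 0.16 − 0.17 − 0.13 + 0.09 + 0.09 + 0.09 + 0.07 − 0.06 = 0.95
P(none) = 1 − 0.95 = 0.05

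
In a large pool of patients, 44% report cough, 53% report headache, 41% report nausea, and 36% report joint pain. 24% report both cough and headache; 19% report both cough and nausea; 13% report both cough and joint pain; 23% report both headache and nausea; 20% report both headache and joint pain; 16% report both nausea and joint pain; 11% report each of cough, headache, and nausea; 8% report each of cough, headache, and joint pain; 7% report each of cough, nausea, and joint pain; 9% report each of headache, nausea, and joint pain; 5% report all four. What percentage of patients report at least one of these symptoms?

P(≥1) = 44 + 53 + 41 + 36 − 24 − 19 − 13 − 23 − 20 − 16 + 11 + 8 + 7 + 9 − 5 = 89%

89%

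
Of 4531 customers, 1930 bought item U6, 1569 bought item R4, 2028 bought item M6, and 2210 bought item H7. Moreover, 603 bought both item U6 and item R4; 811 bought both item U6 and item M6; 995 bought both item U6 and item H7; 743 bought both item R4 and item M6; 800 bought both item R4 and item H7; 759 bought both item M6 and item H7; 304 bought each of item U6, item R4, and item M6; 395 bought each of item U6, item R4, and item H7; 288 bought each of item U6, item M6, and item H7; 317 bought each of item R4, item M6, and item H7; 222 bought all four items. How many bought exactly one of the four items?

1339

N(exactly one) = 1930 + 1569 + 2028 + 2210 − 2·603 − 2·811 − 2·995 − 2·743 − 2·800 − 2·759 + 3·304 + 3·395 + 3·288 + 3·317 − 4·222 = 1339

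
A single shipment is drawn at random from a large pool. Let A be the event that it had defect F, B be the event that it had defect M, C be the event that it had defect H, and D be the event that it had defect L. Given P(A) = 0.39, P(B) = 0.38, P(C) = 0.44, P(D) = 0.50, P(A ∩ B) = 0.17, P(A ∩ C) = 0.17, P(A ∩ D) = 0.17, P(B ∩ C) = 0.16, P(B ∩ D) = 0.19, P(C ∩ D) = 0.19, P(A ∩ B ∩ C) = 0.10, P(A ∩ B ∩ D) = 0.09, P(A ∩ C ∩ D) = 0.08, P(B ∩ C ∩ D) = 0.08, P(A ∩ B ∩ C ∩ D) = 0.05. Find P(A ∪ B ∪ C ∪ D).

0.96

Using inclusion–exclusion:
P(A ∪ B ∪ C ∪ D) = 0.39 + 0.38 + 0.44 + 0.50 − 0.17 − 0.17 − 0.17 − 0.16 − 0.19 − 0.19 + 0.10 + 0.09 + 0.08 + 0.08 − 0.05 = 0.96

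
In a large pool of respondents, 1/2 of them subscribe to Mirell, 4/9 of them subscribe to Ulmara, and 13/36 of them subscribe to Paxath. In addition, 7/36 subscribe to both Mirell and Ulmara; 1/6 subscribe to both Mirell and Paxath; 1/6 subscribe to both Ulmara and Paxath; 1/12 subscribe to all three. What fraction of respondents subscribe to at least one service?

31/36

P(≥1) = 1/2 + 4/9 + 13/36 − 7/36 − 1/6 − 1/6 + 1/12 = 31/36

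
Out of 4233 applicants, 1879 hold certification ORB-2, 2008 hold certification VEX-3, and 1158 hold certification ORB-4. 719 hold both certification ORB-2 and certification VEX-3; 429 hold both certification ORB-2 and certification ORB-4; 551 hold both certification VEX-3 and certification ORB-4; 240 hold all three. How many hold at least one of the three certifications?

|at least one| = 1879 + 2008 + 1158 − 719 − 429 − 551 + 240 = 3586

3586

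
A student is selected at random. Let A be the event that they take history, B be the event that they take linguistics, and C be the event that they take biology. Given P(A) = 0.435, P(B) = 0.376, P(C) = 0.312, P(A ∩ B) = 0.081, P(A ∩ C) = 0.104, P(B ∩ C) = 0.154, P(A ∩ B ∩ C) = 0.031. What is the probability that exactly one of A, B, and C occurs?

0.538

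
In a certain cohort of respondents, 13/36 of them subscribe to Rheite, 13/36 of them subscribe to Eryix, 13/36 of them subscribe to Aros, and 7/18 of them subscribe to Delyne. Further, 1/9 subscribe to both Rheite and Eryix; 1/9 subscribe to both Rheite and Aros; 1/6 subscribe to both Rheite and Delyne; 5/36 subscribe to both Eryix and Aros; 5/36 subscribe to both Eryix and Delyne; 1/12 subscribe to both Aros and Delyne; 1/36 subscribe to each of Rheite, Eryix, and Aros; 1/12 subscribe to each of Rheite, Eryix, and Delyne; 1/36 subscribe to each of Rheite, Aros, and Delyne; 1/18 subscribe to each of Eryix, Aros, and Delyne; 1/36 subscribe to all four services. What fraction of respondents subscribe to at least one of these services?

8/9

Inclusion–exclusion gives
P(at least one) = 13/36 + 13/36 + 13/36 + 7/18 − 1/9 − 1/9 − 1/6 − 5/36 − 5/36 − 1/12 + 1/36 + 1/12 + 1/36 + 1/18 − 1/36 = 8/9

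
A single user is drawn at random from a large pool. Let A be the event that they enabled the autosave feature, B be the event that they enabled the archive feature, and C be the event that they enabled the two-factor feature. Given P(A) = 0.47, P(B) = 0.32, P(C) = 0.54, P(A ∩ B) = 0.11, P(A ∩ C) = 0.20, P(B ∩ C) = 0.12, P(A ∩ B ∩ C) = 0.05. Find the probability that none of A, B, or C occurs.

0.05

By inclusion–exclusion:
P(A ∪ B ∪ C) = 0.47 + 0.32 + 0.54 − 0.11 − 0.20 − 0.12 + 0.05 = 0.95
P(none) = 1 − 0.95 = 0.05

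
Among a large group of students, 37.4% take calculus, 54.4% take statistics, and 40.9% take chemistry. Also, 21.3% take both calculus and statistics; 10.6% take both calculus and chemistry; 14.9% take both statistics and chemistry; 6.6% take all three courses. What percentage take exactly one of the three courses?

Using the inclusion–exclusion count for exactly one event:
P(exactly one) = 37.4 + 54.4 + 40.9 − 2·21.3 − 2·10.6 − 2·14.9 + 3·6.6 = 58.9%

58.9%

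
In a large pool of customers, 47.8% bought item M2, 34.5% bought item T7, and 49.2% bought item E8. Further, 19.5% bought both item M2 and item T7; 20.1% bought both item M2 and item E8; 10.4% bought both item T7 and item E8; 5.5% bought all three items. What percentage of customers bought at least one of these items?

P(at least one) = 47.8 + 34.5 + 49.2 − 19.5 − 20.1 − 10.4 + 5.5 = 87.0%

87.0%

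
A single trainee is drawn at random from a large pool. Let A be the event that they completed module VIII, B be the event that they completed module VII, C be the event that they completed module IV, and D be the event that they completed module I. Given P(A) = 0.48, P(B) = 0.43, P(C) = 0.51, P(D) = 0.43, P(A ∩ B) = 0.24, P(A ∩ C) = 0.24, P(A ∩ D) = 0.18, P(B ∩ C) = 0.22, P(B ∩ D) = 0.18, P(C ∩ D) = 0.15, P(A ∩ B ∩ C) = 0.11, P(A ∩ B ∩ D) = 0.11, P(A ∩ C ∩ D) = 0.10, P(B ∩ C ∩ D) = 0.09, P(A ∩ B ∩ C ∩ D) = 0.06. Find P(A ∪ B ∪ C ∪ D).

0.99

P(A ∪ B ∪ C ∪ D) = 0.48 + 0.43 + 0.51 + 0.43 − 0.24 − 0.24 − 0.18 − 0.22 − 0.18 − 0.15 + 0.11 + 0.11 + 0.10 + 0.09 − 0.06 = 0.99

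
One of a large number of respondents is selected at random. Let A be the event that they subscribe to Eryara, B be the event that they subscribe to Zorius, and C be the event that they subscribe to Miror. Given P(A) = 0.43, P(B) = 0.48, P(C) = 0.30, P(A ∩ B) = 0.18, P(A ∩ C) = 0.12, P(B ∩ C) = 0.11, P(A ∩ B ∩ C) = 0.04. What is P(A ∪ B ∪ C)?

0.84

P(A ∪ B ∪ C) = 0.43 + 0.48 + 0.30 − 0.18 − 0.12 − 0.11 + 0.04 = 0.84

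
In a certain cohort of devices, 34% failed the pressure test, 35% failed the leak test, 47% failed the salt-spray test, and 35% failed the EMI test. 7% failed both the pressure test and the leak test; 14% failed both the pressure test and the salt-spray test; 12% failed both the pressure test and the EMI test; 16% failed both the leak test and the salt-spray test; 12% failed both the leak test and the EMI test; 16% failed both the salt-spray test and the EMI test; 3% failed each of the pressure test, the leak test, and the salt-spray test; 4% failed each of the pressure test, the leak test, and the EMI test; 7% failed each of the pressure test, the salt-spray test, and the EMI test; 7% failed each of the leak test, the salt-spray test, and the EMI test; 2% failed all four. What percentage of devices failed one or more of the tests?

93%

P(at least one) = 34 + 35 + 47 + 35 − 7 − 14 − 12 − 16 − 12 − 16 + 3 + 4 + 7 + 7 − 2 = 93%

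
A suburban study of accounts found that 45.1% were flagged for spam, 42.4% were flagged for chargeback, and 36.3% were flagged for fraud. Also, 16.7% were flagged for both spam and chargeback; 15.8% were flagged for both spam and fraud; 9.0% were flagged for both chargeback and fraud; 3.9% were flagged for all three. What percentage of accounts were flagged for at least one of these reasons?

86.2%

By inclusion–exclusion:
P(union) = 45.1 + 42.4 + 36.3 − 16.7 − 15.8 − 9.0 + 3.9 = 86.2%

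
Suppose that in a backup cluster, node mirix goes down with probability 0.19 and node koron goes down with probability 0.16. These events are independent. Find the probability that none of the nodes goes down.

P(none) = (1 − 0.19) × (1 − 0.16) = 0.81 × 0.84 = 0.6804

0.6804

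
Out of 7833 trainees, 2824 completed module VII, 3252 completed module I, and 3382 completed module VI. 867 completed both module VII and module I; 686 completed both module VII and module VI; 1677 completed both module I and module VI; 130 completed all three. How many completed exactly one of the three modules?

3388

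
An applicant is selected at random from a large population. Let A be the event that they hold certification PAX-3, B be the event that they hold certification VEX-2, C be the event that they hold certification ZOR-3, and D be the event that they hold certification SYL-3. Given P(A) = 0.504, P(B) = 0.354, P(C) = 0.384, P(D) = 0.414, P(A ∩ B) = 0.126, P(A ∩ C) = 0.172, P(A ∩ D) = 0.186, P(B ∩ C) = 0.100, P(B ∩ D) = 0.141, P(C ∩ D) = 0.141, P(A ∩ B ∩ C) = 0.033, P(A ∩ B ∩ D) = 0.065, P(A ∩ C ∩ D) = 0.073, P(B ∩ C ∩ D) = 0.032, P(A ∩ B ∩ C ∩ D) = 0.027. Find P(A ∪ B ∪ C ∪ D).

P(A ∪ B ∪ C ∪ D) = 0.504 + 0.354 + 0.384 + 0.414 − 0.126 − 0.172 − 0.186 − 0.100 − 0.141 − 0.141 + 0.033 + 0.065 + 0.073 + 0.032 − 0.027 = 0.966

0.966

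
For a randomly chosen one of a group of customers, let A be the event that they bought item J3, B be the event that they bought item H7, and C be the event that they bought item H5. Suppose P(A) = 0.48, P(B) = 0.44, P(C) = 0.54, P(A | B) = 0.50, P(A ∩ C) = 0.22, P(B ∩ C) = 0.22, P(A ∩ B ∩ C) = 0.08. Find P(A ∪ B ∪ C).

P(A ∩ B) = P(B)·P(A|B) = 0.44 × 0.50 = 0.22
P(A ∪ B ∪ C) = 0.48 + 0.44 + 0.54 − 0.22 − 0.22 − 0.22 + 0.08 = 0.88

0.88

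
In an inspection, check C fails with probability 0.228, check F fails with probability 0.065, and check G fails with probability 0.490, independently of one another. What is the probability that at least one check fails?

0.6318718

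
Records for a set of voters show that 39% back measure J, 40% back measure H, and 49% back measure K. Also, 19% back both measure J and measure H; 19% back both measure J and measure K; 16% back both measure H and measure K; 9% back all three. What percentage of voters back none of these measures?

Apply inclusion-exclusion:
P(at least one) = 39 + 40 + 49 − 19 − 19 − 16 + 9 = 83%
P(none) = 100% − 83% = 17%

17%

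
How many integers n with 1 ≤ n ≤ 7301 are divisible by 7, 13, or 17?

Using inclusion–exclusion:
1043 + 561 + 429 − 80 − 61 − 33 + 4 = 1863

1863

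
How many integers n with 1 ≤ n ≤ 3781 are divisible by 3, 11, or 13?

⌊3781/3⌋ + ⌊3781/11⌋ + ⌊3781/13⌋ − ⌊3781/33⌋ − ⌊3781/39⌋ − ⌊3781/143⌋ + ⌊3781/429⌋ = 1260 + 343 + 290 − 114 − 96 − 26 + 8 = 1665

1665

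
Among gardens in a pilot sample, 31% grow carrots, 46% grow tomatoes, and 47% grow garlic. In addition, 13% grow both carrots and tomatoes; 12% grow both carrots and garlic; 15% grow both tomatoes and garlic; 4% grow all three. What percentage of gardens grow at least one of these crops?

88%

By inclusion–exclusion:
P(union) = 31 + 46 + 47 − 13 − 12 − 15 + 4 = 88%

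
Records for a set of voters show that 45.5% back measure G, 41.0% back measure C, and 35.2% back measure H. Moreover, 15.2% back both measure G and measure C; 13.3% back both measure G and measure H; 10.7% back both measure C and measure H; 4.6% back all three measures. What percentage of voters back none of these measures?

12.9%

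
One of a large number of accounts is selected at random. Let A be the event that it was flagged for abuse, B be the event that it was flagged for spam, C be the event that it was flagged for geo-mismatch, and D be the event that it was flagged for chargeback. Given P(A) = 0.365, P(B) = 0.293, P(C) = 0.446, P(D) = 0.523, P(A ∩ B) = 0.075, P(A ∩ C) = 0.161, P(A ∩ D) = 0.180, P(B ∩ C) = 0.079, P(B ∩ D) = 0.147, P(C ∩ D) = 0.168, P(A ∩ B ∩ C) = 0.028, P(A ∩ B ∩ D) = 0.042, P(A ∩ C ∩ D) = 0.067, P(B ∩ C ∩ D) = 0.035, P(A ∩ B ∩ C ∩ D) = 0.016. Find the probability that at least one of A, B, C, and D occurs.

P(A ∪ B ∪ C ∪ D) = 0.365 + 0.293 + 0.446 + 0.523 − 0.075 − 0.161 − 0.180 − 0.079 − 0.147 − 0.168 + 0.028 + 0.042 + 0.067 + 0.035 − 0.016 = 0.973

0.973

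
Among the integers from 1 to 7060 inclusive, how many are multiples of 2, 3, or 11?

Inclusion–exclusion gives
floor(7060/2) + floor(7060/3) + floor(7060/11) − floor(7060/6) − floor(7060/22) − floor(7060/33) + floor(7060/66) = 3530 + 2353 + 641 − 1176 − 320 − 213 + 106 = 4921

4921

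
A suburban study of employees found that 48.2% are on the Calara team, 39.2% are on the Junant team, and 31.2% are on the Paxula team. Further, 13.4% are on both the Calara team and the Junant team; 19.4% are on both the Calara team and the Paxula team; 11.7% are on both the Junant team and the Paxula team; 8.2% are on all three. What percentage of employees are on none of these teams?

By inclusion-exclusion,
P(at least one) = 48.2 + 39.2 + 31.2 − 13.4 − 19.4 − 11.7 + 8.2 = 82.3%
P(none) = 100% − 82.3% = 17.7%

17.7%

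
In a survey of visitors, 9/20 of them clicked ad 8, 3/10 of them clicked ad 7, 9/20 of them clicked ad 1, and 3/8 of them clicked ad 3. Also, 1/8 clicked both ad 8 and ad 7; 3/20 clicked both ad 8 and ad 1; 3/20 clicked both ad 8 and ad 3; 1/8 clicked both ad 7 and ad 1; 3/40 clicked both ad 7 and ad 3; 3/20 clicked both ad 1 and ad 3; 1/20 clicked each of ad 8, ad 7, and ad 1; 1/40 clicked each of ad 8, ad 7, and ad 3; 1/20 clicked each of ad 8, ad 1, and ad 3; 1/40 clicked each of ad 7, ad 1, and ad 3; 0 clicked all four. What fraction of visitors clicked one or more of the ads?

19/20

Apply inclusion-exclusion:
P(union) = 9/20 + 3/10 + 9/20 + 3/8 − 1/8 − 3/20 − 3/20 − 1/8 − 3/40 − 3/20 + 1/20 + 1/40 + 1/20 + 1/40 − 0 = 19/20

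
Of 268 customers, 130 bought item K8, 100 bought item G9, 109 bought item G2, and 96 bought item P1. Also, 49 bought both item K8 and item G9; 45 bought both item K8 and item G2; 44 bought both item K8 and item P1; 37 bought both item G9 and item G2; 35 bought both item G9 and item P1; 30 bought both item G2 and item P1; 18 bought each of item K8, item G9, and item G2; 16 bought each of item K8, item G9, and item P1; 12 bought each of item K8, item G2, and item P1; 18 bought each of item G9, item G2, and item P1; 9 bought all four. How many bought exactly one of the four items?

111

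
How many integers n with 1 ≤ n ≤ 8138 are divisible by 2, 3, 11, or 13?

5862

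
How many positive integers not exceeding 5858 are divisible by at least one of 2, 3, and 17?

⌊5858/2⌋ + ⌊5858/3⌋ + ⌊5858/17⌋ − ⌊5858/6⌋ − ⌊5858/34⌋ − ⌊5858/51⌋ + ⌊5858/102⌋ = 2929 + 1952 + 344 − 976 − 172 − 114 + 57 = 4020

4020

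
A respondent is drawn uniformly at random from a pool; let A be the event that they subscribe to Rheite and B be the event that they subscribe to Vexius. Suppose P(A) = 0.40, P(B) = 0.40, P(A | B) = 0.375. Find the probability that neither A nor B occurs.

P(A ∩ B) = P(B)·P(A|B) = 0.40 × 0.375 = 0.15
Using inclusion–exclusion:
P(A ∪ B) = 0.40 + 0.40 − 0.15 = 0.65
P(none) = 1 − 0.65 = 0.35

0.35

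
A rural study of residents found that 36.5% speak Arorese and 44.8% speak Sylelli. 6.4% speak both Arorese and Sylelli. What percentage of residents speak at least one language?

P(union) = 36.5 + 44.8 − 6.4 = 74.9%

74.9%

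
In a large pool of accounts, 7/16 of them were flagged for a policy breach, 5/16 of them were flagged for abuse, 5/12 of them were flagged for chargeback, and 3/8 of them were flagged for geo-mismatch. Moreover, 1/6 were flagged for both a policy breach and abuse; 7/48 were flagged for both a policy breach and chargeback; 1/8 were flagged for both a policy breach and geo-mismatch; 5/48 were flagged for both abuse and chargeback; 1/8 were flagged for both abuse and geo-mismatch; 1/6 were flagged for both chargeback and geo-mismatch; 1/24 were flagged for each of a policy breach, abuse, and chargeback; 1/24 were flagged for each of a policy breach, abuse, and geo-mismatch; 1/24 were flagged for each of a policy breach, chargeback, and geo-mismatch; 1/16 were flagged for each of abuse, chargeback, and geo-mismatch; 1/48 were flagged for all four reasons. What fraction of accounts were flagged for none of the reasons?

By inclusion-exclusion,
P(≥1) = 7/16 + 5/16 + 5/12 + 3/8 − 1/6 − 7/48 − 1/8 − 5/48 − 1/8 − 1/6 + 1/24 + 1/24 + 1/24 + 1/16 − 1/48 = 7/8
P(none) = 1 − 7/8 = 1/8

1/8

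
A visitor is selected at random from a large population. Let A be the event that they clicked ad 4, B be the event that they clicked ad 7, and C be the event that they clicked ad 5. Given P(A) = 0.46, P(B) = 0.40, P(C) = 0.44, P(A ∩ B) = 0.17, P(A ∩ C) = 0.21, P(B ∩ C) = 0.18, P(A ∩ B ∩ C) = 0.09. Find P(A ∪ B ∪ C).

0.83

By inclusion-exclusion,
P(A ∪ B ∪ C) = 0.46 + 0.40 + 0.44 − 0.17 − 0.21 − 0.18 + 0.09 = 0.83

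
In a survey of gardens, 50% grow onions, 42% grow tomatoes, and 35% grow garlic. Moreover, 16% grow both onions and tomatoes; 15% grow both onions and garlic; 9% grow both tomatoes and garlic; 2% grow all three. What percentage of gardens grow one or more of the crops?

89%

By inclusion–exclusion:
P(at least one) = 50 + 42 + 35 − 16 − 15 − 9 + 2 = 89%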